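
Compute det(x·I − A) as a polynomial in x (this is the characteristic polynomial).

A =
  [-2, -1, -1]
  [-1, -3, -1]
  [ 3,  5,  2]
x^3 + 3*x^2 + 3*x + 1

Expanding det(x·I − A) (e.g. by cofactor expansion or by noting that A is similar to its Jordan form J, which has the same characteristic polynomial as A) gives
  χ_A(x) = x^3 + 3*x^2 + 3*x + 1
which factors as (x + 1)^3. The eigenvalues (with algebraic multiplicities) are λ = -1 with multiplicity 3.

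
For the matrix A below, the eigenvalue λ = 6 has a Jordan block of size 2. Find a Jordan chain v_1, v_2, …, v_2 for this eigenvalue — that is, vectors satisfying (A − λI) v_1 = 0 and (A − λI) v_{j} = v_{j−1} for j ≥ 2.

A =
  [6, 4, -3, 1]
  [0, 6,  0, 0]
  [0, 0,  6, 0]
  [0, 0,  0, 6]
A Jordan chain for λ = 6 of length 2:
v_1 = (4, 0, 0, 0)ᵀ
v_2 = (0, 1, 0, 0)ᵀ

Let N = A − (6)·I. We want v_2 with N^2 v_2 = 0 but N^1 v_2 ≠ 0; then v_{j-1} := N · v_j for j = 2, …, 2.

Pick v_2 = (0, 1, 0, 0)ᵀ.
Then v_1 = N · v_2 = (4, 0, 0, 0)ᵀ.

Sanity check: (A − (6)·I) v_1 = (0, 0, 0, 0)ᵀ = 0. ✓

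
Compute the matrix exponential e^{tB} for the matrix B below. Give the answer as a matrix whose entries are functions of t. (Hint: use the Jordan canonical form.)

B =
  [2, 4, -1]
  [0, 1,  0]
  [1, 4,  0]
e^{tB} =
  [t*exp(t) + exp(t), 4*t*exp(t), -t*exp(t)]
  [0, exp(t), 0]
  [t*exp(t), 4*t*exp(t), -t*exp(t) + exp(t)]

Strategy: write B = P · J · P⁻¹ where J is a Jordan canonical form, so e^{tB} = P · e^{tJ} · P⁻¹, and e^{tJ} can be computed block-by-block.

B has Jordan form
J =
  [1, 1, 0]
  [0, 1, 0]
  [0, 0, 1]
(up to reordering of blocks).

Per-block formulas:
  For a 2×2 Jordan block J_2(1): exp(t · J_2(1)) = e^(1t)·(I + t·N), where N is the 2×2 nilpotent shift.
  For a 1×1 block at λ = 1: exp(t · [1]) = [e^(1t)].

After assembling e^{tJ} and conjugating by P, we get:

e^{tB} =
  [t*exp(t) + exp(t), 4*t*exp(t), -t*exp(t)]
  [0, exp(t), 0]
  [t*exp(t), 4*t*exp(t), -t*exp(t) + exp(t)]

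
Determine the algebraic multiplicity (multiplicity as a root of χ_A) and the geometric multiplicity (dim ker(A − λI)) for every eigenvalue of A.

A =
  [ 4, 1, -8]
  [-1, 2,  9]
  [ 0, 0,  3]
λ = 3: alg = 3, geom = 1

Step 1 — factor the characteristic polynomial to read off the algebraic multiplicities:
  χ_A(x) = (x - 3)^3

Step 2 — compute geometric multiplicities via the rank-nullity identity g(λ) = n − rank(A − λI):
  rank(A − (3)·I) = 2, so dim ker(A − (3)·I) = n − 2 = 1

Summary:
  λ = 3: algebraic multiplicity = 3, geometric multiplicity = 1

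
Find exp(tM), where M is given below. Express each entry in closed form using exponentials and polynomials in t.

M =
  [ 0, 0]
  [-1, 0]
e^{tM} =
  [1, 0]
  [-t, 1]

Strategy: write M = P · J · P⁻¹ where J is a Jordan canonical form, so e^{tM} = P · e^{tJ} · P⁻¹, and e^{tJ} can be computed block-by-block.

M has Jordan form
J =
  [0, 1]
  [0, 0]
(up to reordering of blocks).

Per-block formulas:
  For a 2×2 Jordan block J_2(0): exp(t · J_2(0)) = e^(0t)·(I + t·N), where N is the 2×2 nilpotent shift.

After assembling e^{tJ} and conjugating by P, we get:

e^{tM} =
  [1, 0]
  [-t, 1]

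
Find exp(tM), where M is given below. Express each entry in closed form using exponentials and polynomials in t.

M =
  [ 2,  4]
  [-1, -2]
e^{tM} =
  [2*t + 1, 4*t]
  [-t, 1 - 2*t]

Strategy: write M = P · J · P⁻¹ where J is a Jordan canonical form, so e^{tM} = P · e^{tJ} · P⁻¹, and e^{tJ} can be computed block-by-block.

M has Jordan form
J =
  [0, 1]
  [0, 0]
(up to reordering of blocks).

Per-block formulas:
  For a 2×2 Jordan block J_2(0): exp(t · J_2(0)) = e^(0t)·(I + t·N), where N is the 2×2 nilpotent shift.

After assembling e^{tJ} and conjugating by P, we get:

e^{tM} =
  [2*t + 1, 4*t]
  [-t, 1 - 2*t]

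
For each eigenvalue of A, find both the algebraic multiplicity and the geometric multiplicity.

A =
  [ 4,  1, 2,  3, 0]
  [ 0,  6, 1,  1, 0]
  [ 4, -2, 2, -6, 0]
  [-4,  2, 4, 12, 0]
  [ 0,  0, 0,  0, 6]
λ = 6: alg = 5, geom = 3

Step 1 — factor the characteristic polynomial to read off the algebraic multiplicities:
  χ_A(x) = (x - 6)^5

Step 2 — compute geometric multiplicities via the rank-nullity identity g(λ) = n − rank(A − λI):
  rank(A − (6)·I) = 2, so dim ker(A − (6)·I) = n − 2 = 3

Summary:
  λ = 6: algebraic multiplicity = 5, geometric multiplicity = 3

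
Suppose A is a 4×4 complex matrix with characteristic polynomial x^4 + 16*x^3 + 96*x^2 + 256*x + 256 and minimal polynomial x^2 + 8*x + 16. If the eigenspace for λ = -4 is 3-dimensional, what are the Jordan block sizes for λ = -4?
Block sizes for λ = -4: [2, 1, 1]

Step 1 — from the characteristic polynomial, algebraic multiplicity of λ = -4 is 4. From dim ker(A − (-4)·I) = 3, there are exactly 3 Jordan blocks for λ = -4.
Step 2 — from the minimal polynomial, the factor (x + 4)^2 tells us the largest block for λ = -4 has size 2.
Step 3 — with total size 4, 3 blocks, and largest block 2, the block sizes (in nonincreasing order) are [2, 1, 1].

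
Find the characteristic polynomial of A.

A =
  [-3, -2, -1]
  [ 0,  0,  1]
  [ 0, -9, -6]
x^3 + 9*x^2 + 27*x + 27

Expanding det(x·I − A) (e.g. by cofactor expansion or by noting that A is similar to its Jordan form J, which has the same characteristic polynomial as A) gives
  χ_A(x) = x^3 + 9*x^2 + 27*x + 27
which factors as (x + 3)^3. The eigenvalues (with algebraic multiplicities) are λ = -3 with multiplicity 3.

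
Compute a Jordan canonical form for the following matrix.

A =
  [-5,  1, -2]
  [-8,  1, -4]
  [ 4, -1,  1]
J_2(-1) ⊕ J_1(-1)

The characteristic polynomial is
  det(x·I − A) = x^3 + 3*x^2 + 3*x + 1 = (x + 1)^3

Eigenvalues and multiplicities (the geometric multiplicity of λ is n − rank(A − λI), which equals the number of Jordan blocks for λ):
  λ = -1: algebraic multiplicity = 3, geometric multiplicity = 2

Determining the block sizes for each eigenvalue:
  λ = -1: 2 blocks summing to 3 forces exactly one block of size 2 and the rest size 1 → block sizes [2, 1]

Assembling the blocks gives a Jordan form
J =
  [-1,  1,  0]
  [ 0, -1,  0]
  [ 0,  0, -1]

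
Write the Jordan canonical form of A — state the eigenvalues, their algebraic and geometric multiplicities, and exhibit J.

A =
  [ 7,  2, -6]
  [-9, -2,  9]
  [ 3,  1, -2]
J_2(1) ⊕ J_1(1)

The characteristic polynomial is
  det(x·I − A) = x^3 - 3*x^2 + 3*x - 1 = (x - 1)^3

Eigenvalues and multiplicities (the geometric multiplicity of λ is n − rank(A − λI), which equals the number of Jordan blocks for λ):
  λ = 1: algebraic multiplicity = 3, geometric multiplicity = 2

Determining the block sizes for each eigenvalue:
  λ = 1: 2 blocks summing to 3 forces exactly one block of size 2 and the rest size 1 → block sizes [2, 1]

Assembling the blocks gives a Jordan form
J =
  [1, 1, 0]
  [0, 1, 0]
  [0, 0, 1]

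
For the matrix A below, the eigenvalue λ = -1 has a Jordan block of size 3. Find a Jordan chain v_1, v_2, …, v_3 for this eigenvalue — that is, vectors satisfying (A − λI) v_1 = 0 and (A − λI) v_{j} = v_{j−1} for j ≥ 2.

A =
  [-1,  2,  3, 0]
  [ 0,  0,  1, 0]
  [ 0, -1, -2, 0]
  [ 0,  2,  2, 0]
A Jordan chain for λ = -1 of length 3:
v_1 = (-1, 0, 0, 0)ᵀ
v_2 = (2, 1, -1, 0)ᵀ
v_3 = (0, 1, 0, -2)ᵀ

Let N = A − (-1)·I. We want v_3 with N^3 v_3 = 0 but N^2 v_3 ≠ 0; then v_{j-1} := N · v_j for j = 3, …, 2.

Pick v_3 = (0, 1, 0, -2)ᵀ.
Then v_2 = N · v_3 = (2, 1, -1, 0)ᵀ.
Then v_1 = N · v_2 = (-1, 0, 0, 0)ᵀ.

Sanity check: (A − (-1)·I) v_1 = (0, 0, 0, 0)ᵀ = 0. ✓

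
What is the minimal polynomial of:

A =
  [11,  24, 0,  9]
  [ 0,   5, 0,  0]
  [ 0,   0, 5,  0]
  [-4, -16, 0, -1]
x^2 - 10*x + 25

The characteristic polynomial is χ_A(x) = (x - 5)^4, so the eigenvalues are known. The minimal polynomial is
  m_A(x) = Π_λ (x − λ)^{k_λ}
where k_λ is the size of the *largest* Jordan block for λ (equivalently, the smallest k with (A − λI)^k v = 0 for every generalised eigenvector v of λ).

  λ = 5: largest Jordan block has size 2, contributing (x − 5)^2

So m_A(x) = (x - 5)^2 = x^2 - 10*x + 25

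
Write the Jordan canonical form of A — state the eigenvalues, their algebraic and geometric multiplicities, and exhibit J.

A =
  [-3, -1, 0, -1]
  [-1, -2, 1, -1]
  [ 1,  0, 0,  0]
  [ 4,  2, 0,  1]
J_3(-1) ⊕ J_1(-1)

The characteristic polynomial is
  det(x·I − A) = x^4 + 4*x^3 + 6*x^2 + 4*x + 1 = (x + 1)^4

Eigenvalues and multiplicities (the geometric multiplicity of λ is n − rank(A − λI), which equals the number of Jordan blocks for λ):
  λ = -1: algebraic multiplicity = 4, geometric multiplicity = 2

Determining the block sizes for each eigenvalue:
  λ = -1: with am = 4 and gm = 2, the partition is not yet determined (e.g. several partitions of 4 into 2 parts exist). Let N = A − (-1)·I. Computing rank(N^1) = 2, rank(N^2) = 1, rank(N^3) = 0; the number of blocks of size ≥ j is rank(N^{j−1}) − rank(N^j), giving [2, 1, 1]. So we have 1 block(s) of size 3, 1 block(s) of size 1 → block sizes [3, 1]

Assembling the blocks gives a Jordan form
J =
  [-1,  1,  0,  0]
  [ 0, -1,  1,  0]
  [ 0,  0, -1,  0]
  [ 0,  0,  0, -1]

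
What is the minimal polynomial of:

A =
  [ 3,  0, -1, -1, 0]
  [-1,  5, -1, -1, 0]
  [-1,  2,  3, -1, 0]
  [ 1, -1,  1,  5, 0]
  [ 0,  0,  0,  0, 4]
x^3 - 12*x^2 + 48*x - 64

The characteristic polynomial is χ_A(x) = (x - 4)^5, so the eigenvalues are known. The minimal polynomial is
  m_A(x) = Π_λ (x − λ)^{k_λ}
where k_λ is the size of the *largest* Jordan block for λ (equivalently, the smallest k with (A − λI)^k v = 0 for every generalised eigenvector v of λ).

  λ = 4: largest Jordan block has size 3, contributing (x − 4)^3

So m_A(x) = (x - 4)^3 = x^3 - 12*x^2 + 48*x - 64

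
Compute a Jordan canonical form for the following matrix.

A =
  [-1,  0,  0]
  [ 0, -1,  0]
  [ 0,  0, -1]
J_1(-1) ⊕ J_1(-1) ⊕ J_1(-1)

The characteristic polynomial is
  det(x·I − A) = x^3 + 3*x^2 + 3*x + 1 = (x + 1)^3

Eigenvalues and multiplicities (the geometric multiplicity of λ is n − rank(A − λI), which equals the number of Jordan blocks for λ):
  λ = -1: algebraic multiplicity = 3, geometric multiplicity = 3

Determining the block sizes for each eigenvalue:
  λ = -1: gm = am = 3, so every block has size 1 → block sizes [1, 1, 1]

Assembling the blocks gives a Jordan form
J =
  [-1,  0,  0]
  [ 0, -1,  0]
  [ 0,  0, -1]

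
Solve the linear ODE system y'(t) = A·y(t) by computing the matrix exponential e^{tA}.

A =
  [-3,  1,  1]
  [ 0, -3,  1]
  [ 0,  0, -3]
e^{tA} =
  [exp(-3*t), t*exp(-3*t), t^2*exp(-3*t)/2 + t*exp(-3*t)]
  [0, exp(-3*t), t*exp(-3*t)]
  [0, 0, exp(-3*t)]

Strategy: write A = P · J · P⁻¹ where J is a Jordan canonical form, so e^{tA} = P · e^{tJ} · P⁻¹, and e^{tJ} can be computed block-by-block.

A has Jordan form
J =
  [-3,  1,  0]
  [ 0, -3,  1]
  [ 0,  0, -3]
(up to reordering of blocks).

Per-block formulas:
  For a 3×3 Jordan block J_3(-3): exp(t · J_3(-3)) = e^(-3t)·(I + t·N + (t^2/2)·N^2), where N is the 3×3 nilpotent shift.

After assembling e^{tJ} and conjugating by P, we get:

e^{tA} =
  [exp(-3*t), t*exp(-3*t), t^2*exp(-3*t)/2 + t*exp(-3*t)]
  [0, exp(-3*t), t*exp(-3*t)]
  [0, 0, exp(-3*t)]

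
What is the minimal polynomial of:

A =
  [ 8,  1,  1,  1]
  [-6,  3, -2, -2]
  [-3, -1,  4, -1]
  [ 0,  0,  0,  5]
x^2 - 10*x + 25

The characteristic polynomial is χ_A(x) = (x - 5)^4, so the eigenvalues are known. The minimal polynomial is
  m_A(x) = Π_λ (x − λ)^{k_λ}
where k_λ is the size of the *largest* Jordan block for λ (equivalently, the smallest k with (A − λI)^k v = 0 for every generalised eigenvector v of λ).

  λ = 5: largest Jordan block has size 2, contributing (x − 5)^2

So m_A(x) = (x - 5)^2 = x^2 - 10*x + 25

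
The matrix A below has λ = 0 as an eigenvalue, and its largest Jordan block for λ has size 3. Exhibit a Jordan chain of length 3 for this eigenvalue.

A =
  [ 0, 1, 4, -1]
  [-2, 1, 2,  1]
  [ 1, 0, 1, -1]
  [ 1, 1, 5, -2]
A Jordan chain for λ = 0 of length 3:
v_1 = (1, 1, 0, 1)ᵀ
v_2 = (0, -2, 1, 1)ᵀ
v_3 = (1, 0, 0, 0)ᵀ

Let N = A − (0)·I. We want v_3 with N^3 v_3 = 0 but N^2 v_3 ≠ 0; then v_{j-1} := N · v_j for j = 3, …, 2.

Pick v_3 = (1, 0, 0, 0)ᵀ.
Then v_2 = N · v_3 = (0, -2, 1, 1)ᵀ.
Then v_1 = N · v_2 = (1, 1, 0, 1)ᵀ.

Sanity check: (A − (0)·I) v_1 = (0, 0, 0, 0)ᵀ = 0. ✓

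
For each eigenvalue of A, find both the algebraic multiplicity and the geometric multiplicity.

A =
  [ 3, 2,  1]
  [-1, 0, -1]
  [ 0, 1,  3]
λ = 2: alg = 3, geom = 1

Step 1 — factor the characteristic polynomial to read off the algebraic multiplicities:
  χ_A(x) = (x - 2)^3

Step 2 — compute geometric multiplicities via the rank-nullity identity g(λ) = n − rank(A − λI):
  rank(A − (2)·I) = 2, so dim ker(A − (2)·I) = n − 2 = 1

Summary:
  λ = 2: algebraic multiplicity = 3, geometric multiplicity = 1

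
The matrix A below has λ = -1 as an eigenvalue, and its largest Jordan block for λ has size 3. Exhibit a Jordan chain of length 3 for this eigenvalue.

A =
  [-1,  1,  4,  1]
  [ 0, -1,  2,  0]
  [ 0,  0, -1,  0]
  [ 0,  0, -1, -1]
A Jordan chain for λ = -1 of length 3:
v_1 = (1, 0, 0, 0)ᵀ
v_2 = (4, 2, 0, -1)ᵀ
v_3 = (0, 0, 1, 0)ᵀ

Let N = A − (-1)·I. We want v_3 with N^3 v_3 = 0 but N^2 v_3 ≠ 0; then v_{j-1} := N · v_j for j = 3, …, 2.

Pick v_3 = (0, 0, 1, 0)ᵀ.
Then v_2 = N · v_3 = (4, 2, 0, -1)ᵀ.
Then v_1 = N · v_2 = (1, 0, 0, 0)ᵀ.

Sanity check: (A − (-1)·I) v_1 = (0, 0, 0, 0)ᵀ = 0. ✓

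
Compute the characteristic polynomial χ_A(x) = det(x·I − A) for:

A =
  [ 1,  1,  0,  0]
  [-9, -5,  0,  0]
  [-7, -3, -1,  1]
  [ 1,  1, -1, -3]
x^4 + 8*x^3 + 24*x^2 + 32*x + 16

Expanding det(x·I − A) (e.g. by cofactor expansion or by noting that A is similar to its Jordan form J, which has the same characteristic polynomial as A) gives
  χ_A(x) = x^4 + 8*x^3 + 24*x^2 + 32*x + 16
which factors as (x + 2)^4. The eigenvalues (with algebraic multiplicities) are λ = -2 with multiplicity 4.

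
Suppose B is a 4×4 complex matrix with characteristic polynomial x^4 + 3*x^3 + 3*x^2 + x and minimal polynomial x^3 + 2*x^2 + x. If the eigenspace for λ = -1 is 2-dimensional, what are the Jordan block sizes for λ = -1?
Block sizes for λ = -1: [2, 1]

Step 1 — from the characteristic polynomial, algebraic multiplicity of λ = -1 is 3. From dim ker(B − (-1)·I) = 2, there are exactly 2 Jordan blocks for λ = -1.
Step 2 — from the minimal polynomial, the factor (x + 1)^2 tells us the largest block for λ = -1 has size 2.
Step 3 — with total size 3, 2 blocks, and largest block 2, the block sizes (in nonincreasing order) are [2, 1].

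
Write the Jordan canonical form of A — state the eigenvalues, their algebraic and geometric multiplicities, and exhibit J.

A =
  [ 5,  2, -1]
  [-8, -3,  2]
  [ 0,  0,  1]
J_2(1) ⊕ J_1(1)

The characteristic polynomial is
  det(x·I − A) = x^3 - 3*x^2 + 3*x - 1 = (x - 1)^3

Eigenvalues and multiplicities (the geometric multiplicity of λ is n − rank(A − λI), which equals the number of Jordan blocks for λ):
  λ = 1: algebraic multiplicity = 3, geometric multiplicity = 2

Determining the block sizes for each eigenvalue:
  λ = 1: 2 blocks summing to 3 forces exactly one block of size 2 and the rest size 1 → block sizes [2, 1]

Assembling the blocks gives a Jordan form
J =
  [1, 1, 0]
  [0, 1, 0]
  [0, 0, 1]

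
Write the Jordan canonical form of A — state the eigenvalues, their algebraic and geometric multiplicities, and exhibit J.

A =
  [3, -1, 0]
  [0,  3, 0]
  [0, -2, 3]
J_2(3) ⊕ J_1(3)

The characteristic polynomial is
  det(x·I − A) = x^3 - 9*x^2 + 27*x - 27 = (x - 3)^3

Eigenvalues and multiplicities (the geometric multiplicity of λ is n − rank(A − λI), which equals the number of Jordan blocks for λ):
  λ = 3: algebraic multiplicity = 3, geometric multiplicity = 2

Determining the block sizes for each eigenvalue:
  λ = 3: 2 blocks summing to 3 forces exactly one block of size 2 and the rest size 1 → block sizes [2, 1]

Assembling the blocks gives a Jordan form
J =
  [3, 1, 0]
  [0, 3, 0]
  [0, 0, 3]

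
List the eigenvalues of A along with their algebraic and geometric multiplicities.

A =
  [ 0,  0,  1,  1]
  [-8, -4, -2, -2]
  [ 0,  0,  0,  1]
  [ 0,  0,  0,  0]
λ = -4: alg = 1, geom = 1; λ = 0: alg = 3, geom = 1

Step 1 — factor the characteristic polynomial to read off the algebraic multiplicities:
  χ_A(x) = x^3*(x + 4)

Step 2 — compute geometric multiplicities via the rank-nullity identity g(λ) = n − rank(A − λI):
  rank(A − (-4)·I) = 3, so dim ker(A − (-4)·I) = n − 3 = 1
  rank(A − (0)·I) = 3, so dim ker(A − (0)·I) = n − 3 = 1

Summary:
  λ = -4: algebraic multiplicity = 1, geometric multiplicity = 1
  λ = 0: algebraic multiplicity = 3, geometric multiplicity = 1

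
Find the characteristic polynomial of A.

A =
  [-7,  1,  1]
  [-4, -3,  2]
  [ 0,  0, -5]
x^3 + 15*x^2 + 75*x + 125

Expanding det(x·I − A) (e.g. by cofactor expansion or by noting that A is similar to its Jordan form J, which has the same characteristic polynomial as A) gives
  χ_A(x) = x^3 + 15*x^2 + 75*x + 125
which factors as (x + 5)^3. The eigenvalues (with algebraic multiplicities) are λ = -5 with multiplicity 3.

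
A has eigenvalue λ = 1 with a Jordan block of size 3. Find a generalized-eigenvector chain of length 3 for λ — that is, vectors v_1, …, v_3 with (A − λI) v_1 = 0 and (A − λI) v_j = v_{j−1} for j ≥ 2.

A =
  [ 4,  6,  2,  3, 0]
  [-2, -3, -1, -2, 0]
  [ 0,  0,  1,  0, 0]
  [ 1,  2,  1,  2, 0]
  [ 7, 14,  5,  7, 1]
A Jordan chain for λ = 1 of length 3:
v_1 = (3, -2, 0, 1, 7)ᵀ
v_2 = (2, -1, 0, 1, 5)ᵀ
v_3 = (0, 0, 1, 0, 0)ᵀ

Let N = A − (1)·I. We want v_3 with N^3 v_3 = 0 but N^2 v_3 ≠ 0; then v_{j-1} := N · v_j for j = 3, …, 2.

Pick v_3 = (0, 0, 1, 0, 0)ᵀ.
Then v_2 = N · v_3 = (2, -1, 0, 1, 5)ᵀ.
Then v_1 = N · v_2 = (3, -2, 0, 1, 7)ᵀ.

Sanity check: (A − (1)·I) v_1 = (0, 0, 0, 0, 0)ᵀ = 0. ✓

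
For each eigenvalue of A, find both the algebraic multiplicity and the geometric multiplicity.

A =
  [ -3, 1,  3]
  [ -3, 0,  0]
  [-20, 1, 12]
λ = 3: alg = 3, geom = 1

Step 1 — factor the characteristic polynomial to read off the algebraic multiplicities:
  χ_A(x) = (x - 3)^3

Step 2 — compute geometric multiplicities via the rank-nullity identity g(λ) = n − rank(A − λI):
  rank(A − (3)·I) = 2, so dim ker(A − (3)·I) = n − 2 = 1

Summary:
  λ = 3: algebraic multiplicity = 3, geometric multiplicity = 1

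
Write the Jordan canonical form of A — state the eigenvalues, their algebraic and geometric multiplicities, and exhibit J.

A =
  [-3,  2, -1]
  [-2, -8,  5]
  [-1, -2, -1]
J_3(-4)

The characteristic polynomial is
  det(x·I − A) = x^3 + 12*x^2 + 48*x + 64 = (x + 4)^3

Eigenvalues and multiplicities (the geometric multiplicity of λ is n − rank(A − λI), which equals the number of Jordan blocks for λ):
  λ = -4: algebraic multiplicity = 3, geometric multiplicity = 1

Determining the block sizes for each eigenvalue:
  λ = -4: one block (gm = 1), so the single block has size am = 3 → block sizes [3]

Assembling the blocks gives a Jordan form
J =
  [-4,  1,  0]
  [ 0, -4,  1]
  [ 0,  0, -4]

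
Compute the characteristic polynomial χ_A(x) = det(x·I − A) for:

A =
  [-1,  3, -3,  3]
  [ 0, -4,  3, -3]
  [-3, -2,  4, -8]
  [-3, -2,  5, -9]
x^4 + 10*x^3 + 33*x^2 + 40*x + 16

Expanding det(x·I − A) (e.g. by cofactor expansion or by noting that A is similar to its Jordan form J, which has the same characteristic polynomial as A) gives
  χ_A(x) = x^4 + 10*x^3 + 33*x^2 + 40*x + 16
which factors as (x + 1)^2*(x + 4)^2. The eigenvalues (with algebraic multiplicities) are λ = -4 with multiplicity 2, λ = -1 with multiplicity 2.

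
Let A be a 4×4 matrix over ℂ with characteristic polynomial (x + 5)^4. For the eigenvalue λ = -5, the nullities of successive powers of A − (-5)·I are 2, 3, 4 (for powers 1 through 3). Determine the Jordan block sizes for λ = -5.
Block sizes for λ = -5: [3, 1]

From the dimensions of kernels of powers, the number of Jordan blocks of size at least j is d_j − d_{j−1} where d_j = dim ker(N^j) (with d_0 = 0). Computing the differences gives [2, 1, 1].
The number of blocks of size exactly k is (#blocks of size ≥ k) − (#blocks of size ≥ k + 1), so the partition is: 1 block(s) of size 1, 1 block(s) of size 3.
In nonincreasing order the block sizes are [3, 1].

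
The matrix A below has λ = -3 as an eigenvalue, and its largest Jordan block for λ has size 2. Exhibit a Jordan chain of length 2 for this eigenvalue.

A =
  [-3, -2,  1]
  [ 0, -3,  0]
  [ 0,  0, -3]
A Jordan chain for λ = -3 of length 2:
v_1 = (-2, 0, 0)ᵀ
v_2 = (0, 1, 0)ᵀ

Let N = A − (-3)·I. We want v_2 with N^2 v_2 = 0 but N^1 v_2 ≠ 0; then v_{j-1} := N · v_j for j = 2, …, 2.

Pick v_2 = (0, 1, 0)ᵀ.
Then v_1 = N · v_2 = (-2, 0, 0)ᵀ.

Sanity check: (A − (-3)·I) v_1 = (0, 0, 0)ᵀ = 0. ✓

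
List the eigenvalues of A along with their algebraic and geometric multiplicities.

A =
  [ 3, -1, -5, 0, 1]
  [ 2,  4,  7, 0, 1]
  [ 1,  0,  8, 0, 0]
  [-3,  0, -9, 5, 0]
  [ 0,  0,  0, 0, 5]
λ = 5: alg = 5, geom = 3

Step 1 — factor the characteristic polynomial to read off the algebraic multiplicities:
  χ_A(x) = (x - 5)^5

Step 2 — compute geometric multiplicities via the rank-nullity identity g(λ) = n − rank(A − λI):
  rank(A − (5)·I) = 2, so dim ker(A − (5)·I) = n − 2 = 3

Summary:
  λ = 5: algebraic multiplicity = 5, geometric multiplicity = 3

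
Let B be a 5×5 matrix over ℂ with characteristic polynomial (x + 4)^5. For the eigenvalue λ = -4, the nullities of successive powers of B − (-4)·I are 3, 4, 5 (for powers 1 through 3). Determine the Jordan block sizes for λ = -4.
Block sizes for λ = -4: [3, 1, 1]

From the dimensions of kernels of powers, the number of Jordan blocks of size at least j is d_j − d_{j−1} where d_j = dim ker(N^j) (with d_0 = 0). Computing the differences gives [3, 1, 1].
The number of blocks of size exactly k is (#blocks of size ≥ k) − (#blocks of size ≥ k + 1), so the partition is: 2 block(s) of size 1, 1 block(s) of size 3.
In nonincreasing order the block sizes are [3, 1, 1].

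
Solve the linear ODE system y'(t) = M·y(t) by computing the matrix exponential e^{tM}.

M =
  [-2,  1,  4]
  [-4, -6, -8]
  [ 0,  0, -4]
e^{tM} =
  [2*t*exp(-4*t) + exp(-4*t), t*exp(-4*t), 4*t*exp(-4*t)]
  [-4*t*exp(-4*t), -2*t*exp(-4*t) + exp(-4*t), -8*t*exp(-4*t)]
  [0, 0, exp(-4*t)]

Strategy: write M = P · J · P⁻¹ where J is a Jordan canonical form, so e^{tM} = P · e^{tJ} · P⁻¹, and e^{tJ} can be computed block-by-block.

M has Jordan form
J =
  [-4,  1,  0]
  [ 0, -4,  0]
  [ 0,  0, -4]
(up to reordering of blocks).

Per-block formulas:
  For a 2×2 Jordan block J_2(-4): exp(t · J_2(-4)) = e^(-4t)·(I + t·N), where N is the 2×2 nilpotent shift.
  For a 1×1 block at λ = -4: exp(t · [-4]) = [e^(-4t)].

After assembling e^{tJ} and conjugating by P, we get:

e^{tM} =
  [2*t*exp(-4*t) + exp(-4*t), t*exp(-4*t), 4*t*exp(-4*t)]
  [-4*t*exp(-4*t), -2*t*exp(-4*t) + exp(-4*t), -8*t*exp(-4*t)]
  [0, 0, exp(-4*t)]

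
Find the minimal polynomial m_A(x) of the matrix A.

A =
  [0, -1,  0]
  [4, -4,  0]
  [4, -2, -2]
x^2 + 4*x + 4

The characteristic polynomial is χ_A(x) = (x + 2)^3, so the eigenvalues are known. The minimal polynomial is
  m_A(x) = Π_λ (x − λ)^{k_λ}
where k_λ is the size of the *largest* Jordan block for λ (equivalently, the smallest k with (A − λI)^k v = 0 for every generalised eigenvector v of λ).

  λ = -2: largest Jordan block has size 2, contributing (x + 2)^2

So m_A(x) = (x + 2)^2 = x^2 + 4*x + 4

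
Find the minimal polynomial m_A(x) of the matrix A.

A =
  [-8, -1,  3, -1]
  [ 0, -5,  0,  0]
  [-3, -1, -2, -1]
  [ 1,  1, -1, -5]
x^3 + 15*x^2 + 75*x + 125

The characteristic polynomial is χ_A(x) = (x + 5)^4, so the eigenvalues are known. The minimal polynomial is
  m_A(x) = Π_λ (x − λ)^{k_λ}
where k_λ is the size of the *largest* Jordan block for λ (equivalently, the smallest k with (A − λI)^k v = 0 for every generalised eigenvector v of λ).

  λ = -5: largest Jordan block has size 3, contributing (x + 5)^3

So m_A(x) = (x + 5)^3 = x^3 + 15*x^2 + 75*x + 125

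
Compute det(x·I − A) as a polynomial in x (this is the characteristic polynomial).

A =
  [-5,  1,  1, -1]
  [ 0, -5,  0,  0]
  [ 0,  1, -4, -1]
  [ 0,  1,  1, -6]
x^4 + 20*x^3 + 150*x^2 + 500*x + 625

Expanding det(x·I − A) (e.g. by cofactor expansion or by noting that A is similar to its Jordan form J, which has the same characteristic polynomial as A) gives
  χ_A(x) = x^4 + 20*x^3 + 150*x^2 + 500*x + 625
which factors as (x + 5)^4. The eigenvalues (with algebraic multiplicities) are λ = -5 with multiplicity 4.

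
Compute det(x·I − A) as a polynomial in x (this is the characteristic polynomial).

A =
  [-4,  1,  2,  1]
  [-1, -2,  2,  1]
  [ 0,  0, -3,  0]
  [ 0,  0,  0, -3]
x^4 + 12*x^3 + 54*x^2 + 108*x + 81

Expanding det(x·I − A) (e.g. by cofactor expansion or by noting that A is similar to its Jordan form J, which has the same characteristic polynomial as A) gives
  χ_A(x) = x^4 + 12*x^3 + 54*x^2 + 108*x + 81
which factors as (x + 3)^4. The eigenvalues (with algebraic multiplicities) are λ = -3 with multiplicity 4.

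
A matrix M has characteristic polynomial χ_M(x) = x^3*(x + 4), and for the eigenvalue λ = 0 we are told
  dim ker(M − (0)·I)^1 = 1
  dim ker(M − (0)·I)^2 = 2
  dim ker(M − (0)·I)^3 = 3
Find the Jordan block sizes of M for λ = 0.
Block sizes for λ = 0: [3]

From the dimensions of kernels of powers, the number of Jordan blocks of size at least j is d_j − d_{j−1} where d_j = dim ker(N^j) (with d_0 = 0). Computing the differences gives [1, 1, 1].
The number of blocks of size exactly k is (#blocks of size ≥ k) − (#blocks of size ≥ k + 1), so the partition is: 1 block(s) of size 3.
In nonincreasing order the block sizes are [3].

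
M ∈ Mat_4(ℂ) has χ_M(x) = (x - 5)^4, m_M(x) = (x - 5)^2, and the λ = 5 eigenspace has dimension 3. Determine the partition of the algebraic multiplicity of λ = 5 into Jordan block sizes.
Block sizes for λ = 5: [2, 1, 1]

Step 1 — from the characteristic polynomial, algebraic multiplicity of λ = 5 is 4. From dim ker(M − (5)·I) = 3, there are exactly 3 Jordan blocks for λ = 5.
Step 2 — from the minimal polynomial, the factor (x − 5)^2 tells us the largest block for λ = 5 has size 2.
Step 3 — with total size 4, 3 blocks, and largest block 2, the block sizes (in nonincreasing order) are [2, 1, 1].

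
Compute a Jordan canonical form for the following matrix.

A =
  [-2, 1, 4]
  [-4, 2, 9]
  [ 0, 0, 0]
J_3(0)

The characteristic polynomial is
  det(x·I − A) = x^3

Eigenvalues and multiplicities (the geometric multiplicity of λ is n − rank(A − λI), which equals the number of Jordan blocks for λ):
  λ = 0: algebraic multiplicity = 3, geometric multiplicity = 1

Determining the block sizes for each eigenvalue:
  λ = 0: one block (gm = 1), so the single block has size am = 3 → block sizes [3]

Assembling the blocks gives a Jordan form
J =
  [0, 1, 0]
  [0, 0, 1]
  [0, 0, 0]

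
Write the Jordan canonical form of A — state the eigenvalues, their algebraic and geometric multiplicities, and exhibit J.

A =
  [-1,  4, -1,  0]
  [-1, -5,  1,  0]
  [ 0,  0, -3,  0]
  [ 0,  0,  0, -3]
J_3(-3) ⊕ J_1(-3)

The characteristic polynomial is
  det(x·I − A) = x^4 + 12*x^3 + 54*x^2 + 108*x + 81 = (x + 3)^4

Eigenvalues and multiplicities (the geometric multiplicity of λ is n − rank(A − λI), which equals the number of Jordan blocks for λ):
  λ = -3: algebraic multiplicity = 4, geometric multiplicity = 2

Determining the block sizes for each eigenvalue:
  λ = -3: with am = 4 and gm = 2, the partition is not yet determined (e.g. several partitions of 4 into 2 parts exist). Let N = A − (-3)·I. Computing rank(N^1) = 2, rank(N^2) = 1, rank(N^3) = 0; the number of blocks of size ≥ j is rank(N^{j−1}) − rank(N^j), giving [2, 1, 1]. So we have 1 block(s) of size 3, 1 block(s) of size 1 → block sizes [3, 1]

Assembling the blocks gives a Jordan form
J =
  [-3,  1,  0,  0]
  [ 0, -3,  1,  0]
  [ 0,  0, -3,  0]
  [ 0,  0,  0, -3]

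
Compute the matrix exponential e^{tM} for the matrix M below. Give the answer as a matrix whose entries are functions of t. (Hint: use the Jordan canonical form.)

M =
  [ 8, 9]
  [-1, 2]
e^{tM} =
  [3*t*exp(5*t) + exp(5*t), 9*t*exp(5*t)]
  [-t*exp(5*t), -3*t*exp(5*t) + exp(5*t)]

Strategy: write M = P · J · P⁻¹ where J is a Jordan canonical form, so e^{tM} = P · e^{tJ} · P⁻¹, and e^{tJ} can be computed block-by-block.

M has Jordan form
J =
  [5, 1]
  [0, 5]
(up to reordering of blocks).

Per-block formulas:
  For a 2×2 Jordan block J_2(5): exp(t · J_2(5)) = e^(5t)·(I + t·N), where N is the 2×2 nilpotent shift.

After assembling e^{tJ} and conjugating by P, we get:

e^{tM} =
  [3*t*exp(5*t) + exp(5*t), 9*t*exp(5*t)]
  [-t*exp(5*t), -3*t*exp(5*t) + exp(5*t)]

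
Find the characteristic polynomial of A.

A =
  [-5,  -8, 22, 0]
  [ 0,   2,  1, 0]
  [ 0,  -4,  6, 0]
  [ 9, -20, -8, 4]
x^4 - 7*x^3 - 12*x^2 + 176*x - 320

Expanding det(x·I − A) (e.g. by cofactor expansion or by noting that A is similar to its Jordan form J, which has the same characteristic polynomial as A) gives
  χ_A(x) = x^4 - 7*x^3 - 12*x^2 + 176*x - 320
which factors as (x - 4)^3*(x + 5). The eigenvalues (with algebraic multiplicities) are λ = -5 with multiplicity 1, λ = 4 with multiplicity 3.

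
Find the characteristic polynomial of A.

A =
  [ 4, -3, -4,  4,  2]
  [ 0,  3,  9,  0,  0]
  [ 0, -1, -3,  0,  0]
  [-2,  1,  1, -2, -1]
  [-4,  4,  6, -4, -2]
x^5

Expanding det(x·I − A) (e.g. by cofactor expansion or by noting that A is similar to its Jordan form J, which has the same characteristic polynomial as A) gives
  χ_A(x) = x^5
which factors as x^5. The eigenvalues (with algebraic multiplicities) are λ = 0 with multiplicity 5.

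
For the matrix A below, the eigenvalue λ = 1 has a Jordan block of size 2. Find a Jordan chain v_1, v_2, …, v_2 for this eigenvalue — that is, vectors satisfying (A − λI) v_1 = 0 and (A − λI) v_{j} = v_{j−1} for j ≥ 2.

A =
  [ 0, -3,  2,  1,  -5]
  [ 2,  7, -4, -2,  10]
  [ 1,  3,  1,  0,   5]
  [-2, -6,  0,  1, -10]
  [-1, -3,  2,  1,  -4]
A Jordan chain for λ = 1 of length 2:
v_1 = (-1, 2, 1, -2, -1)ᵀ
v_2 = (1, 0, 0, 0, 0)ᵀ

Let N = A − (1)·I. We want v_2 with N^2 v_2 = 0 but N^1 v_2 ≠ 0; then v_{j-1} := N · v_j for j = 2, …, 2.

Pick v_2 = (1, 0, 0, 0, 0)ᵀ.
Then v_1 = N · v_2 = (-1, 2, 1, -2, -1)ᵀ.

Sanity check: (A − (1)·I) v_1 = (0, 0, 0, 0, 0)ᵀ = 0. ✓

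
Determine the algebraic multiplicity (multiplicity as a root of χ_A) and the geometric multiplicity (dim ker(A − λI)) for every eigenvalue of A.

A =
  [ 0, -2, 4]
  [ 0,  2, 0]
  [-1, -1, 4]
λ = 2: alg = 3, geom = 2

Step 1 — factor the characteristic polynomial to read off the algebraic multiplicities:
  χ_A(x) = (x - 2)^3

Step 2 — compute geometric multiplicities via the rank-nullity identity g(λ) = n − rank(A − λI):
  rank(A − (2)·I) = 1, so dim ker(A − (2)·I) = n − 1 = 2

Summary:
  λ = 2: algebraic multiplicity = 3, geometric multiplicity = 2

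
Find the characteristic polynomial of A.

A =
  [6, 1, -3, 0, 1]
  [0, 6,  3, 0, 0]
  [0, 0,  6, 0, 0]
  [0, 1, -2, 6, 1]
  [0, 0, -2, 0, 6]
x^5 - 30*x^4 + 360*x^3 - 2160*x^2 + 6480*x - 7776

Expanding det(x·I − A) (e.g. by cofactor expansion or by noting that A is similar to its Jordan form J, which has the same characteristic polynomial as A) gives
  χ_A(x) = x^5 - 30*x^4 + 360*x^3 - 2160*x^2 + 6480*x - 7776
which factors as (x - 6)^5. The eigenvalues (with algebraic multiplicities) are λ = 6 with multiplicity 5.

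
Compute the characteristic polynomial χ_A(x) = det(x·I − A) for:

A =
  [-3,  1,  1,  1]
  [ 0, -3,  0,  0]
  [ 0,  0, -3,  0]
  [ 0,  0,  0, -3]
x^4 + 12*x^3 + 54*x^2 + 108*x + 81

Expanding det(x·I − A) (e.g. by cofactor expansion or by noting that A is similar to its Jordan form J, which has the same characteristic polynomial as A) gives
  χ_A(x) = x^4 + 12*x^3 + 54*x^2 + 108*x + 81
which factors as (x + 3)^4. The eigenvalues (with algebraic multiplicities) are λ = -3 with multiplicity 4.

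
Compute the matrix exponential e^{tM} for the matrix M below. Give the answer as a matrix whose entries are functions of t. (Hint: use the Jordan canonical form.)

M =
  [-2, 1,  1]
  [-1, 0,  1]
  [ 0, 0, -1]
e^{tM} =
  [-t*exp(-t) + exp(-t), t*exp(-t), t*exp(-t)]
  [-t*exp(-t), t*exp(-t) + exp(-t), t*exp(-t)]
  [0, 0, exp(-t)]

Strategy: write M = P · J · P⁻¹ where J is a Jordan canonical form, so e^{tM} = P · e^{tJ} · P⁻¹, and e^{tJ} can be computed block-by-block.

M has Jordan form
J =
  [-1,  1,  0]
  [ 0, -1,  0]
  [ 0,  0, -1]
(up to reordering of blocks).

Per-block formulas:
  For a 2×2 Jordan block J_2(-1): exp(t · J_2(-1)) = e^(-1t)·(I + t·N), where N is the 2×2 nilpotent shift.
  For a 1×1 block at λ = -1: exp(t · [-1]) = [e^(-1t)].

After assembling e^{tJ} and conjugating by P, we get:

e^{tM} =
  [-t*exp(-t) + exp(-t), t*exp(-t), t*exp(-t)]
  [-t*exp(-t), t*exp(-t) + exp(-t), t*exp(-t)]
  [0, 0, exp(-t)]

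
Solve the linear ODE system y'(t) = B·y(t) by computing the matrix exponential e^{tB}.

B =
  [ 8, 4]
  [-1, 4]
e^{tB} =
  [2*t*exp(6*t) + exp(6*t), 4*t*exp(6*t)]
  [-t*exp(6*t), -2*t*exp(6*t) + exp(6*t)]

Strategy: write B = P · J · P⁻¹ where J is a Jordan canonical form, so e^{tB} = P · e^{tJ} · P⁻¹, and e^{tJ} can be computed block-by-block.

B has Jordan form
J =
  [6, 1]
  [0, 6]
(up to reordering of blocks).

Per-block formulas:
  For a 2×2 Jordan block J_2(6): exp(t · J_2(6)) = e^(6t)·(I + t·N), where N is the 2×2 nilpotent shift.

After assembling e^{tJ} and conjugating by P, we get:

e^{tB} =
  [2*t*exp(6*t) + exp(6*t), 4*t*exp(6*t)]
  [-t*exp(6*t), -2*t*exp(6*t) + exp(6*t)]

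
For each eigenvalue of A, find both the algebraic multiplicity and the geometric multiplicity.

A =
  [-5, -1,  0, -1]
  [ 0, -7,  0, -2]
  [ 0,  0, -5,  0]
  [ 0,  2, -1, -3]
λ = -5: alg = 4, geom = 2

Step 1 — factor the characteristic polynomial to read off the algebraic multiplicities:
  χ_A(x) = (x + 5)^4

Step 2 — compute geometric multiplicities via the rank-nullity identity g(λ) = n − rank(A − λI):
  rank(A − (-5)·I) = 2, so dim ker(A − (-5)·I) = n − 2 = 2

Summary:
  λ = -5: algebraic multiplicity = 4, geometric multiplicity = 2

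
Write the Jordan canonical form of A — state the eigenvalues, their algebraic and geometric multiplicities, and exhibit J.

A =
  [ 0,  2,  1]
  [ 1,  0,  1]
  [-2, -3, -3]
J_3(-1)

The characteristic polynomial is
  det(x·I − A) = x^3 + 3*x^2 + 3*x + 1 = (x + 1)^3

Eigenvalues and multiplicities (the geometric multiplicity of λ is n − rank(A − λI), which equals the number of Jordan blocks for λ):
  λ = -1: algebraic multiplicity = 3, geometric multiplicity = 1

Determining the block sizes for each eigenvalue:
  λ = -1: one block (gm = 1), so the single block has size am = 3 → block sizes [3]

Assembling the blocks gives a Jordan form
J =
  [-1,  1,  0]
  [ 0, -1,  1]
  [ 0,  0, -1]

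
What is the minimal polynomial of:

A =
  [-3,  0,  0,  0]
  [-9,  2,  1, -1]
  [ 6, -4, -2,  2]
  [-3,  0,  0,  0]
x^3 + 3*x^2

The characteristic polynomial is χ_A(x) = x^3*(x + 3), so the eigenvalues are known. The minimal polynomial is
  m_A(x) = Π_λ (x − λ)^{k_λ}
where k_λ is the size of the *largest* Jordan block for λ (equivalently, the smallest k with (A − λI)^k v = 0 for every generalised eigenvector v of λ).

  λ = -3: largest Jordan block has size 1, contributing (x + 3)
  λ = 0: largest Jordan block has size 2, contributing (x − 0)^2

So m_A(x) = x^2*(x + 3) = x^3 + 3*x^2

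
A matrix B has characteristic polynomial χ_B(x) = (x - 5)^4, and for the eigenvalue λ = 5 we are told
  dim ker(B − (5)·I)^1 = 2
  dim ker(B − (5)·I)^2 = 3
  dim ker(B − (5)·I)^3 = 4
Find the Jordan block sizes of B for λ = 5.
Block sizes for λ = 5: [3, 1]

From the dimensions of kernels of powers, the number of Jordan blocks of size at least j is d_j − d_{j−1} where d_j = dim ker(N^j) (with d_0 = 0). Computing the differences gives [2, 1, 1].
The number of blocks of size exactly k is (#blocks of size ≥ k) − (#blocks of size ≥ k + 1), so the partition is: 1 block(s) of size 1, 1 block(s) of size 3.
In nonincreasing order the block sizes are [3, 1].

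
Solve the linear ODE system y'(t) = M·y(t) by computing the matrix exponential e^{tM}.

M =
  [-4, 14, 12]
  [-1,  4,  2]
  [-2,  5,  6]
e^{tM} =
  [-t^2*exp(2*t) - 6*t*exp(2*t) + exp(2*t), 2*t^2*exp(2*t) + 14*t*exp(2*t), 2*t^2*exp(2*t) + 12*t*exp(2*t)]
  [-t*exp(2*t), 2*t*exp(2*t) + exp(2*t), 2*t*exp(2*t)]
  [-t^2*exp(2*t)/2 - 2*t*exp(2*t), t^2*exp(2*t) + 5*t*exp(2*t), t^2*exp(2*t) + 4*t*exp(2*t) + exp(2*t)]

Strategy: write M = P · J · P⁻¹ where J is a Jordan canonical form, so e^{tM} = P · e^{tJ} · P⁻¹, and e^{tJ} can be computed block-by-block.

M has Jordan form
J =
  [2, 1, 0]
  [0, 2, 1]
  [0, 0, 2]
(up to reordering of blocks).

Per-block formulas:
  For a 3×3 Jordan block J_3(2): exp(t · J_3(2)) = e^(2t)·(I + t·N + (t^2/2)·N^2), where N is the 3×3 nilpotent shift.

After assembling e^{tJ} and conjugating by P, we get:

e^{tM} =
  [-t^2*exp(2*t) - 6*t*exp(2*t) + exp(2*t), 2*t^2*exp(2*t) + 14*t*exp(2*t), 2*t^2*exp(2*t) + 12*t*exp(2*t)]
  [-t*exp(2*t), 2*t*exp(2*t) + exp(2*t), 2*t*exp(2*t)]
  [-t^2*exp(2*t)/2 - 2*t*exp(2*t), t^2*exp(2*t) + 5*t*exp(2*t), t^2*exp(2*t) + 4*t*exp(2*t) + exp(2*t)]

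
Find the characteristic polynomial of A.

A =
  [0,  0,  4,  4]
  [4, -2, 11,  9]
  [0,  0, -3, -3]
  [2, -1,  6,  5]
x^4

Expanding det(x·I − A) (e.g. by cofactor expansion or by noting that A is similar to its Jordan form J, which has the same characteristic polynomial as A) gives
  χ_A(x) = x^4
which factors as x^4. The eigenvalues (with algebraic multiplicities) are λ = 0 with multiplicity 4.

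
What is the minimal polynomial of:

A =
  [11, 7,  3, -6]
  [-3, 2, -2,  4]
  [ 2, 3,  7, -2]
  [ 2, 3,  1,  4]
x^3 - 18*x^2 + 108*x - 216

The characteristic polynomial is χ_A(x) = (x - 6)^4, so the eigenvalues are known. The minimal polynomial is
  m_A(x) = Π_λ (x − λ)^{k_λ}
where k_λ is the size of the *largest* Jordan block for λ (equivalently, the smallest k with (A − λI)^k v = 0 for every generalised eigenvector v of λ).

  λ = 6: largest Jordan block has size 3, contributing (x − 6)^3

So m_A(x) = (x - 6)^3 = x^3 - 18*x^2 + 108*x - 216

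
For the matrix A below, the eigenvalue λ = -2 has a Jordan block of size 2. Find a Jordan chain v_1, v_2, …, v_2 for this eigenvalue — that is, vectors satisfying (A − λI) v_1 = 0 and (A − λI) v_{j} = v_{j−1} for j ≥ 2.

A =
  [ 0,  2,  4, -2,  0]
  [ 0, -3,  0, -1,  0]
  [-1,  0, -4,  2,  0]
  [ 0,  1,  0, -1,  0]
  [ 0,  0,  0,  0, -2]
A Jordan chain for λ = -2 of length 2:
v_1 = (2, 0, -1, 0, 0)ᵀ
v_2 = (1, 0, 0, 0, 0)ᵀ

Let N = A − (-2)·I. We want v_2 with N^2 v_2 = 0 but N^1 v_2 ≠ 0; then v_{j-1} := N · v_j for j = 2, …, 2.

Pick v_2 = (1, 0, 0, 0, 0)ᵀ.
Then v_1 = N · v_2 = (2, 0, -1, 0, 0)ᵀ.

Sanity check: (A − (-2)·I) v_1 = (0, 0, 0, 0, 0)ᵀ = 0. ✓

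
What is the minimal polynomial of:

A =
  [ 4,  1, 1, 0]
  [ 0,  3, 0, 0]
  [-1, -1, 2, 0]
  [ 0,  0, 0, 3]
x^2 - 6*x + 9

The characteristic polynomial is χ_A(x) = (x - 3)^4, so the eigenvalues are known. The minimal polynomial is
  m_A(x) = Π_λ (x − λ)^{k_λ}
where k_λ is the size of the *largest* Jordan block for λ (equivalently, the smallest k with (A − λI)^k v = 0 for every generalised eigenvector v of λ).

  λ = 3: largest Jordan block has size 2, contributing (x − 3)^2

So m_A(x) = (x - 3)^2 = x^2 - 6*x + 9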